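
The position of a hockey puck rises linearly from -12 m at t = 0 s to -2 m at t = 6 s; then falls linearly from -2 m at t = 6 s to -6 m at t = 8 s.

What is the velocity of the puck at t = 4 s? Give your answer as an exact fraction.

Velocity is the slope of the x-t graph on 0–6 s: (-2 − -12)/(6 − 0) = 5/3 m/s.

5/3 m/s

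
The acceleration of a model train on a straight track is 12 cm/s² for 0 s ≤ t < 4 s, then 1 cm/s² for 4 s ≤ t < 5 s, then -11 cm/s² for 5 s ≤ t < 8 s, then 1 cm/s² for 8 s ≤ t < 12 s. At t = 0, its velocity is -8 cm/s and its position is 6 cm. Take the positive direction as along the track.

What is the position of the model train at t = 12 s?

On each constant-a segment, Δv = aΔt and Δx = v₀Δt + ½aΔt²; chain segment to segment.
0–4 s: v starts -8 cm/s; Δx = -8·4 + ½·12·4² = 64 cm; v ends 40 cm/s.
4–5 s: v starts 40 cm/s; Δx = 40·1 + ½·1·1² = 40.5 cm; v ends 41 cm/s.
5–8 s: v starts 41 cm/s; Δx = 41·3 + ½·-11·3² = 73.5 cm; v ends 8 cm/s.
8–12 s: v starts 8 cm/s; Δx = 8·4 + ½·1·4² = 40 cm; v ends 12 cm/s.
x(12) = 6 + Σ Δx = 224 cm.

224 cm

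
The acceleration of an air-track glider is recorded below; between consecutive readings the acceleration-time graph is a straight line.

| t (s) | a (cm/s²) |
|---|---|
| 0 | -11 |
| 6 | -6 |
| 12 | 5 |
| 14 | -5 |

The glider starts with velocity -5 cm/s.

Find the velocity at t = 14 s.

-59 cm/s

Δv equals the area under the a-t graph; then v = v₀ + Δv.
0–6 s: ½(-11 + -6)(6) = -51 cm/s
6–12 s: ½(-6 + 5)(6) = -3 cm/s
12–14 s: ½(5 + -5)(2) = 0 cm/s
Δv = -54 cm/s, so v(14) = -5 + (-54) = -59 cm/s.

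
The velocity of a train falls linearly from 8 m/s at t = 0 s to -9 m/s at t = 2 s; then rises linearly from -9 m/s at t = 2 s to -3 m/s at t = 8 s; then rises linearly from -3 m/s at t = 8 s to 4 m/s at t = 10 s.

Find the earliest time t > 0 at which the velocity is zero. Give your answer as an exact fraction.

v changes sign on 0–2 s (from 8 to -9); the graph is linear there, so v = 0 at t = 0 + (-8)·(2 − 0)/(-9 − 8) = 16/17 s.

t = 16/17 s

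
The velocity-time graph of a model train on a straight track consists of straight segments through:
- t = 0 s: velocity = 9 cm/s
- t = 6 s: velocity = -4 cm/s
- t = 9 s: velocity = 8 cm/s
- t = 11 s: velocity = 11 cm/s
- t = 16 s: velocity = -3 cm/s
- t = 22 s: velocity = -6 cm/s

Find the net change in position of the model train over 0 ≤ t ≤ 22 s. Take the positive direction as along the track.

Net displacement equals the area under the velocity-time graph (areas below the axis count negative).
0–6 s: ½(9 + -4)(6) = 15 cm
6–9 s: ½(-4 + 8)(3) = 6 cm
9–11 s: ½(8 + 11)(2) = 19 cm
11–16 s: ½(11 + -3)(5) = 20 cm
16–22 s: ½(-3 + -6)(6) = -27 cm
Net displacement = 33 cm

33 cm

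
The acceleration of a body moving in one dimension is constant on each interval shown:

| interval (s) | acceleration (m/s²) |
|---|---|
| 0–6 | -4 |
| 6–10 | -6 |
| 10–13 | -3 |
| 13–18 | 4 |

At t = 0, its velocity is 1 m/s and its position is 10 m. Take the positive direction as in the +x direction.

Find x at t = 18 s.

On each constant-a segment, Δv = aΔt and Δx = v₀Δt + ½aΔt²; chain segment to segment.
0–6 s: v starts 1 m/s; Δx = 1·6 + ½·-4·6² = -66 m; v ends -23 m/s.
6–10 s: v starts -23 m/s; Δx = -23·4 + ½·-6·4² = -140 m; v ends -47 m/s.
10–13 s: v starts -47 m/s; Δx = -47·3 + ½·-3·3² = -154.5 m; v ends -56 m/s.
13–18 s: v starts -56 m/s; Δx = -56·5 + ½·4·5² = -230 m; v ends -36 m/s.
x(18) = 10 + Σ Δx = -580.5 m.

-580.5 m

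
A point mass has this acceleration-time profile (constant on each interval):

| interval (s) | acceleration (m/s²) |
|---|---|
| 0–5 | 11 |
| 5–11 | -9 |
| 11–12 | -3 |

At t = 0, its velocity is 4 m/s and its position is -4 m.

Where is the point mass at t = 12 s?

On each constant-a segment, Δv = aΔt and Δx = v₀Δt + ½aΔt²; chain segment to segment.
0–5 s: v starts 4 m/s; Δx = 4·5 + ½·11·5² = 157.5 m; v ends 59 m/s.
5–11 s: v starts 59 m/s; Δx = 59·6 + ½·-9·6² = 192 m; v ends 5 m/s.
11–12 s: v starts 5 m/s; Δx = 5·1 + ½·-3·1² = 3.5 m; v ends 2 m/s.
x(12) = -4 + Σ Δx = 349 m.

349 m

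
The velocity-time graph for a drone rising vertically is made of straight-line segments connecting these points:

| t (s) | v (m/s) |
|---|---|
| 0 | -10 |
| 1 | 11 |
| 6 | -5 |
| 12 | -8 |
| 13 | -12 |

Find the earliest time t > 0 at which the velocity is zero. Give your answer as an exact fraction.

v changes sign on 0–1 s (from -10 to 11); the graph is linear there, so v = 0 at t = 0 + (10)·(1 − 0)/(11 − -10) = 10/21 s.

t = 10/21 s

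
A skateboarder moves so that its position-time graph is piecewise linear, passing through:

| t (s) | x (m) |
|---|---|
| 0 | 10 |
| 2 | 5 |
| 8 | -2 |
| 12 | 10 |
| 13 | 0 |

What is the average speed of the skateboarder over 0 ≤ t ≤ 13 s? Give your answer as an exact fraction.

34/13 m/s

Average speed = (total path length)/(elapsed time); on a piecewise-linear x-t graph the path length is Σ|Δx|.
0–2 s: |Δx| = |5 − 10| = 5 m
2–8 s: |Δx| = |-2 − 5| = 7 m
8–12 s: |Δx| = |10 − -2| = 12 m
12–13 s: |Δx| = |0 − 10| = 10 m
Total path = 34 m; average speed = 34/13 = 34/13 m/s.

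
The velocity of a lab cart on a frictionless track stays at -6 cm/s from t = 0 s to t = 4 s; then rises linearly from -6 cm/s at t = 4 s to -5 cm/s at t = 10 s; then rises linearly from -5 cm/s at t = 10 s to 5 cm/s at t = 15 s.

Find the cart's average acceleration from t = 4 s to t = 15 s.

Average acceleration = Δv/Δt = (5 − -6)/(15 − 4) = 1 cm/s².

1 cm/s²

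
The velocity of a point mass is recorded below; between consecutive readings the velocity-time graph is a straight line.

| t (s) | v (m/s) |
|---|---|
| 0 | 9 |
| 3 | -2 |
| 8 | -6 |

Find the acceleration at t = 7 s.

-0.8 m/s²

Acceleration is the slope of the v-t graph on 3–8 s: (-6 − -2)/(8 − 3) = -0.8 m/s².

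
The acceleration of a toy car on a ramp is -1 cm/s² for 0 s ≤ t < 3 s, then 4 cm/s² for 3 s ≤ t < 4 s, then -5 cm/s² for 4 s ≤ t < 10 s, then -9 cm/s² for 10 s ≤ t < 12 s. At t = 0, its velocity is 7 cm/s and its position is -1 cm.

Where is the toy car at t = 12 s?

On each constant-a segment, Δv = aΔt and Δx = v₀Δt + ½aΔt²; chain segment to segment.
0–3 s: v starts 7 cm/s; Δx = 7·3 + ½·-1·3² = 16.5 cm; v ends 4 cm/s.
3–4 s: v starts 4 cm/s; Δx = 4·1 + ½·4·1² = 6 cm; v ends 8 cm/s.
4–10 s: v starts 8 cm/s; Δx = 8·6 + ½·-5·6² = -42 cm; v ends -22 cm/s.
10–12 s: v starts -22 cm/s; Δx = -22·2 + ½·-9·2² = -62 cm; v ends -40 cm/s.
x(12) = -1 + Σ Δx = -82.5 cm.

-82.5 cm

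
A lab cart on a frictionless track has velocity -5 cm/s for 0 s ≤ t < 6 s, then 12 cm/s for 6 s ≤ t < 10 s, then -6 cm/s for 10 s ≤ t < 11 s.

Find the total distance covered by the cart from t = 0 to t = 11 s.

84 cm

Distance (not displacement) is the total path length: add the absolute areas under v-t.
0–6 s: |-5| × 6 = 30 cm
6–10 s: |12| × 4 = 48 cm
10–11 s: |-6| × 1 = 6 cm
Total distance = 84 cm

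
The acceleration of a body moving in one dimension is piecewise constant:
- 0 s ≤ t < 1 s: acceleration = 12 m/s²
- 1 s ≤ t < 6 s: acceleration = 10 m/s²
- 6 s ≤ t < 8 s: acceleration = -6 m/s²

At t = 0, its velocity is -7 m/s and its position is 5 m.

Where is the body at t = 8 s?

252 m

On each constant-a segment, Δv = aΔt and Δx = v₀Δt + ½aΔt²; chain segment to segment.
0–1 s: v starts -7 m/s; Δx = -7·1 + ½·12·1² = -1 m; v ends 5 m/s.
1–6 s: v starts 5 m/s; Δx = 5·5 + ½·10·5² = 150 m; v ends 55 m/s.
6–8 s: v starts 55 m/s; Δx = 55·2 + ½·-6·2² = 98 m; v ends 43 m/s.
x(8) = 5 + Σ Δx = 252 m.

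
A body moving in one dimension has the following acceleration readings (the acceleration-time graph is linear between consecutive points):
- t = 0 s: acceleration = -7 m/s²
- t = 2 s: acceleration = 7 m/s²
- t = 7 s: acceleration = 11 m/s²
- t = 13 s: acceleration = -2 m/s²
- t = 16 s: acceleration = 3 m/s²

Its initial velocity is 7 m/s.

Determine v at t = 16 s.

Δv equals the area under the a-t graph; then v = v₀ + Δv.
0–2 s: ½(-7 + 7)(2) = 0 m/s
2–7 s: ½(7 + 11)(5) = 45 m/s
7–13 s: ½(11 + -2)(6) = 27 m/s
13–16 s: ½(-2 + 3)(3) = 1.5 m/s
Δv = 73.5 m/s, so v(16) = 7 + (73.5) = 80.5 m/s.

80.5 m/s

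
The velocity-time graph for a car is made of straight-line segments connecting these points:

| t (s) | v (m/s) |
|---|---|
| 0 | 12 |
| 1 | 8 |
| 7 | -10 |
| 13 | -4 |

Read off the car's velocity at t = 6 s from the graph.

On 1–7 s the graph is linear from 8 to -10 m/s: v(6) = 8 + (-10 − 8)·(6 − 1)/(7 − 1) = -7 m/s.

-7 m/s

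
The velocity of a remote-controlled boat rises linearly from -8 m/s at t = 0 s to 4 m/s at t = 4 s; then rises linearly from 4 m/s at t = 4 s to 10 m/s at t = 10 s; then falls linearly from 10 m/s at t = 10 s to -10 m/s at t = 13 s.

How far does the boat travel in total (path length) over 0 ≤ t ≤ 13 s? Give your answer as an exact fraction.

Total distance travelled is ∫|v| dt — sum the magnitudes of each area piece.
0–4 s: v = 0 at t = 8/3 s; triangle areas 32/3 + 8/3 = 40/3 m
4–10 s: |½(4 + 10)(6)| = 42 m
10–13 s: v = 0 at t = 11.5 s; triangle areas 7.5 + 7.5 = 15 m
Total distance = 211/3 m

211/3 m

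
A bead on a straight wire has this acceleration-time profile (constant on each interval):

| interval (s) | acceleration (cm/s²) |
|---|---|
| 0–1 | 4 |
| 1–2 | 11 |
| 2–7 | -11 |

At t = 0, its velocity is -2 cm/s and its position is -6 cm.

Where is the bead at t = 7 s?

-71 cm

On each constant-a segment, Δv = aΔt and Δx = v₀Δt + ½aΔt²; chain segment to segment.
0–1 s: v starts -2 cm/s; Δx = -2·1 + ½·4·1² = 0 cm; v ends 2 cm/s.
1–2 s: v starts 2 cm/s; Δx = 2·1 + ½·11·1² = 7.5 cm; v ends 13 cm/s.
2–7 s: v starts 13 cm/s; Δx = 13·5 + ½·-11·5² = -72.5 cm; v ends -42 cm/s.
x(7) = -6 + Σ Δx = -71 cm.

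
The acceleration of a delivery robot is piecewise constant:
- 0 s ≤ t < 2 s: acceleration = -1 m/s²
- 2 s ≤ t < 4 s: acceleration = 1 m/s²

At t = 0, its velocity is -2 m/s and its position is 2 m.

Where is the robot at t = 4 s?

-10 m

On each constant-a segment, Δv = aΔt and Δx = v₀Δt + ½aΔt²; chain segment to segment.
0–2 s: v starts -2 m/s; Δx = -2·2 + ½·-1·2² = -6 m; v ends -4 m/s.
2–4 s: v starts -4 m/s; Δx = -4·2 + ½·1·2² = -6 m; v ends -2 m/s.
x(4) = 2 + Σ Δx = -10 m.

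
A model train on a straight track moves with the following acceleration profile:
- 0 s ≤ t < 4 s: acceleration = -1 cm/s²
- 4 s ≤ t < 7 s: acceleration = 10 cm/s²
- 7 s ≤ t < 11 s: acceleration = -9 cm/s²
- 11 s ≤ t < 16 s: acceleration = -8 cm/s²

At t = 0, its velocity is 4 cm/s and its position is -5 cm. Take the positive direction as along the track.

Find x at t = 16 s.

-34 cm

On each constant-a segment, Δv = aΔt and Δx = v₀Δt + ½aΔt²; chain segment to segment.
0–4 s: v starts 4 cm/s; Δx = 4·4 + ½·-1·4² = 8 cm; v ends 0 cm/s.
4–7 s: v starts 0 cm/s; Δx = 0·3 + ½·10·3² = 45 cm; v ends 30 cm/s.
7–11 s: v starts 30 cm/s; Δx = 30·4 + ½·-9·4² = 48 cm; v ends -6 cm/s.
11–16 s: v starts -6 cm/s; Δx = -6·5 + ½·-8·5² = -130 cm; v ends -46 cm/s.
x(16) = -5 + Σ Δx = -34 cm.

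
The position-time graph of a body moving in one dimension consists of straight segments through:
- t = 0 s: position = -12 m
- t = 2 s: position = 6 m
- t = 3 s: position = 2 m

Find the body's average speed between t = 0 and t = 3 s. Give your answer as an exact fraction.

Average speed = (total path length)/(elapsed time); on a piecewise-linear x-t graph the path length is Σ|Δx|.
0–2 s: |Δx| = |6 − -12| = 18 m
2–3 s: |Δx| = |2 − 6| = 4 m
Total path = 22 m; average speed = 22/3 = 22/3 m/s.

22/3 m/s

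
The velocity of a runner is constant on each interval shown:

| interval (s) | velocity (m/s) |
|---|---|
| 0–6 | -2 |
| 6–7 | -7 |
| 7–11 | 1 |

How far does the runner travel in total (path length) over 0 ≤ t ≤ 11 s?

Total distance travelled is ∫|v| dt — sum the magnitudes of each area piece.
0–6 s: |-2| × 6 = 12 m
6–7 s: |-7| × 1 = 7 m
7–11 s: |1| × 4 = 4 m
Total distance = 23 m

23 m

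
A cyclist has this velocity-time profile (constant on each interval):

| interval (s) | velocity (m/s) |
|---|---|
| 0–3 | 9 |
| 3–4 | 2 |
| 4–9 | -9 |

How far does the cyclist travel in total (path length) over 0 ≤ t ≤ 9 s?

74 m

Distance (not displacement) is the total path length: add the absolute areas under v-t.
0–3 s: |9| × 3 = 27 m
3–4 s: |2| × 1 = 2 m
4–9 s: |-9| × 5 = 45 m
Total distance = 74 m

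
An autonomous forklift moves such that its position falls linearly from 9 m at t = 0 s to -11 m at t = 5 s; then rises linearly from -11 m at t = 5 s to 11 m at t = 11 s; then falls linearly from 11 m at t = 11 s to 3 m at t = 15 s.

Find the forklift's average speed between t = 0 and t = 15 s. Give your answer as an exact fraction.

10/3 m/s

Average speed = (total path length)/(elapsed time); on a piecewise-linear x-t graph the path length is Σ|Δx|.
0–5 s: |Δx| = |-11 − 9| = 20 m
5–11 s: |Δx| = |11 − -11| = 22 m
11–15 s: |Δx| = |3 − 11| = 8 m
Total path = 50 m; average speed = 50/15 = 10/3 m/s.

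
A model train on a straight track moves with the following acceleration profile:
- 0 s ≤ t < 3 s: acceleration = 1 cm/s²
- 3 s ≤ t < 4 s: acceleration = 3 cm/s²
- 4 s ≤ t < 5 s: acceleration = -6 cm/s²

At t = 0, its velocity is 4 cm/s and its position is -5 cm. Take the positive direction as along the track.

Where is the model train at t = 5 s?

27 cm

On each constant-a segment, Δv = aΔt and Δx = v₀Δt + ½aΔt²; chain segment to segment.
0–3 s: v starts 4 cm/s; Δx = 4·3 + ½·1·3² = 16.5 cm; v ends 7 cm/s.
3–4 s: v starts 7 cm/s; Δx = 7·1 + ½·3·1² = 8.5 cm; v ends 10 cm/s.
4–5 s: v starts 10 cm/s; Δx = 10·1 + ½·-6·1² = 7 cm; v ends 4 cm/s.
x(5) = -5 + Σ Δx = 27 cm.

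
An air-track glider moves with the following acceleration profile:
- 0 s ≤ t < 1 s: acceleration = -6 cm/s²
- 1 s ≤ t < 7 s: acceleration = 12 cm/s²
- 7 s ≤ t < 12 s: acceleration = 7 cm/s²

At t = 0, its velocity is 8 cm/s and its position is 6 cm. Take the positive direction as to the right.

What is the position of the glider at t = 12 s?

696.5 cm

On each constant-a segment, Δv = aΔt and Δx = v₀Δt + ½aΔt²; chain segment to segment.
0–1 s: v starts 8 cm/s; Δx = 8·1 + ½·-6·1² = 5 cm; v ends 2 cm/s.
1–7 s: v starts 2 cm/s; Δx = 2·6 + ½·12·6² = 228 cm; v ends 74 cm/s.
7–12 s: v starts 74 cm/s; Δx = 74·5 + ½·7·5² = 457.5 cm; v ends 109 cm/s.
x(12) = 6 + Σ Δx = 696.5 cm.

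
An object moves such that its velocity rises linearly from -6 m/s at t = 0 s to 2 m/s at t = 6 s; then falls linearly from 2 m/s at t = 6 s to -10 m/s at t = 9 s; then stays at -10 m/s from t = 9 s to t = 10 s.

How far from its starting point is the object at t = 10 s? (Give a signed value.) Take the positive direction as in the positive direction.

-34 m

Net displacement equals the area under the velocity-time graph (areas below the axis count negative).
0–6 s: ½(-6 + 2)(6) = -12 m
6–9 s: ½(2 + -10)(3) = -12 m
9–10 s: -10 × 1 = -10 m
Net displacement = -34 m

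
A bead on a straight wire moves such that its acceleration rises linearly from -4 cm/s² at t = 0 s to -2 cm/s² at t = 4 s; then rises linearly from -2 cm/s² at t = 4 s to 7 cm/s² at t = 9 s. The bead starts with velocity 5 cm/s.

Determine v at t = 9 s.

Δv equals the area under the a-t graph; then v = v₀ + Δv.
0–4 s: ½(-4 + -2)(4) = -12 cm/s
4–9 s: ½(-2 + 7)(5) = 12.5 cm/s
Δv = 0.5 cm/s, so v(9) = 5 + (0.5) = 5.5 cm/s.

5.5 cm/s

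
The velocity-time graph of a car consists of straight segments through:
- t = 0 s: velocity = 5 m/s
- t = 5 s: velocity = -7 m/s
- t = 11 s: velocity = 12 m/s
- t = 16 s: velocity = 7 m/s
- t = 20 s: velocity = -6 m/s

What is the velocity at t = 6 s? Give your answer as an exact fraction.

-23/6 m/s

On 5–11 s the graph is linear from -7 to 12 m/s: v(6) = -7 + (12 − -7)·(6 − 5)/(11 − 5) = -23/6 m/s.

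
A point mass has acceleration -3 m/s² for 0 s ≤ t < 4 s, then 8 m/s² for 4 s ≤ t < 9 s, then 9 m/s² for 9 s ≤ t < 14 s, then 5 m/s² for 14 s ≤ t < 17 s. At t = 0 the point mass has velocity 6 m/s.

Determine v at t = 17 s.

Δv equals the area under the a-t graph; then v = v₀ + Δv.
0–4 s: -3 × 4 = -12 m/s
4–9 s: 8 × 5 = 40 m/s
9–14 s: 9 × 5 = 45 m/s
14–17 s: 5 × 3 = 15 m/s
Δv = 88 m/s, so v(17) = 6 + (88) = 94 m/s.

94 m/s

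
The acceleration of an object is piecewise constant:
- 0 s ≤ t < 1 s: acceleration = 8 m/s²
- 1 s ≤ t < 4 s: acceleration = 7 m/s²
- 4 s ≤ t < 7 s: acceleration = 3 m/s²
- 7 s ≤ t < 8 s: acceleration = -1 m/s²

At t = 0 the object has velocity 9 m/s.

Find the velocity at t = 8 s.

Δv equals the area under the a-t graph; then v = v₀ + Δv.
0–1 s: 8 × 1 = 8 m/s
1–4 s: 7 × 3 = 21 m/s
4–7 s: 3 × 3 = 9 m/s
7–8 s: -1 × 1 = -1 m/s
Δv = 37 m/s, so v(8) = 9 + (37) = 46 m/s.

46 m/s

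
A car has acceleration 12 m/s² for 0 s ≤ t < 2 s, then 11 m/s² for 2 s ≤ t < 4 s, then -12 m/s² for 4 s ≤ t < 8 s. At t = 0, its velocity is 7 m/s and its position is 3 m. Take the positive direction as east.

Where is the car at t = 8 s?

241 m

On each constant-a segment, Δv = aΔt and Δx = v₀Δt + ½aΔt²; chain segment to segment.
0–2 s: v starts 7 m/s; Δx = 7·2 + ½·12·2² = 38 m; v ends 31 m/s.
2–4 s: v starts 31 m/s; Δx = 31·2 + ½·11·2² = 84 m; v ends 53 m/s.
4–8 s: v starts 53 m/s; Δx = 53·4 + ½·-12·4² = 116 m; v ends 5 m/s.
x(8) = 3 + Σ Δx = 241 m.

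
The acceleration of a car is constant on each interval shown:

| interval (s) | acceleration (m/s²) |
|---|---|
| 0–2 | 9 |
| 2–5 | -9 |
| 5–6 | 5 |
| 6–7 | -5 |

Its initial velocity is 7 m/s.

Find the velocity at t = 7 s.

-2 m/s

Δv equals the area under the a-t graph; then v = v₀ + Δv.
0–2 s: 9 × 2 = 18 m/s
2–5 s: -9 × 3 = -27 m/s
5–6 s: 5 × 1 = 5 m/s
6–7 s: -5 × 1 = -5 m/s
Δv = -9 m/s, so v(7) = 7 + (-9) = -2 m/s.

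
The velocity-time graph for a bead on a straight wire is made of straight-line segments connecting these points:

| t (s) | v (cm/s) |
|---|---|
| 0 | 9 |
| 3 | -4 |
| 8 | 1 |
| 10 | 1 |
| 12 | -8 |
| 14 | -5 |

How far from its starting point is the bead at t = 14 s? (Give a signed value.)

Net displacement equals the area under the velocity-time graph (areas below the axis count negative).
0–3 s: ½(9 + -4)(3) = 7.5 cm
3–8 s: ½(-4 + 1)(5) = -7.5 cm
8–10 s: 1 × 2 = 2 cm
10–12 s: ½(1 + -8)(2) = -7 cm
12–14 s: ½(-8 + -5)(2) = -13 cm
Net displacement = -18 cm

-18 cm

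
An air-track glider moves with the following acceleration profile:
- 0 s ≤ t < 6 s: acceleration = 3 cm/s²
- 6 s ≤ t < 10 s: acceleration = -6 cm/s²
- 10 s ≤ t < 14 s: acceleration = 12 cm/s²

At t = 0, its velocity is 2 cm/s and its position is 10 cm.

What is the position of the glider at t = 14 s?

188 cm

On each constant-a segment, Δv = aΔt and Δx = v₀Δt + ½aΔt²; chain segment to segment.
0–6 s: v starts 2 cm/s; Δx = 2·6 + ½·3·6² = 66 cm; v ends 20 cm/s.
6–10 s: v starts 20 cm/s; Δx = 20·4 + ½·-6·4² = 32 cm; v ends -4 cm/s.
10–14 s: v starts -4 cm/s; Δx = -4·4 + ½·12·4² = 80 cm; v ends 44 cm/s.
x(14) = 10 + Σ Δx = 188 cm.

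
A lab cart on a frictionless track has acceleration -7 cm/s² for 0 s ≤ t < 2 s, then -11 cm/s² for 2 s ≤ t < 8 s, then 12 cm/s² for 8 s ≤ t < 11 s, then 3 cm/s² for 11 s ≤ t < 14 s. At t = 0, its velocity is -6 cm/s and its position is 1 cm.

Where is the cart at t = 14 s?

On each constant-a segment, Δv = aΔt and Δx = v₀Δt + ½aΔt²; chain segment to segment.
0–2 s: v starts -6 cm/s; Δx = -6·2 + ½·-7·2² = -26 cm; v ends -20 cm/s.
2–8 s: v starts -20 cm/s; Δx = -20·6 + ½·-11·6² = -318 cm; v ends -86 cm/s.
8–11 s: v starts -86 cm/s; Δx = -86·3 + ½·12·3² = -204 cm; v ends -50 cm/s.
11–14 s: v starts -50 cm/s; Δx = -50·3 + ½·3·3² = -136.5 cm; v ends -41 cm/s.
x(14) = 1 + Σ Δx = -683.5 cm.

-683.5 cm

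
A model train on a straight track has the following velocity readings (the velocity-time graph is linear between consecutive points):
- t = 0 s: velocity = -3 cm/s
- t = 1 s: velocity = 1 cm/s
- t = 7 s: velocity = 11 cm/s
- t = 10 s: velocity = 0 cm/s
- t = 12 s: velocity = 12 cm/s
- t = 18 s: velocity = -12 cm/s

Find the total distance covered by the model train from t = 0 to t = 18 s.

101.75 cm

Distance (not displacement) is the total path length: add the absolute areas under v-t.
0–1 s: v = 0 at t = 0.75 s; triangle areas 1.125 + 0.125 = 1.25 cm
1–7 s: |½(1 + 11)(6)| = 36 cm
7–10 s: |½(11 + 0)(3)| = 16.5 cm
10–12 s: |½(0 + 12)(2)| = 12 cm
12–18 s: v = 0 at t = 15 s; triangle areas 18 + 18 = 36 cm
Total distance = 101.75 cm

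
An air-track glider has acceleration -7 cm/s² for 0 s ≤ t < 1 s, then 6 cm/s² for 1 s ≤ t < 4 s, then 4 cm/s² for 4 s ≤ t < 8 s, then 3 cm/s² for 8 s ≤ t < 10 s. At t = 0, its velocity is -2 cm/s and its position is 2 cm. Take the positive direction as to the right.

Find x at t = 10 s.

On each constant-a segment, Δv = aΔt and Δx = v₀Δt + ½aΔt²; chain segment to segment.
0–1 s: v starts -2 cm/s; Δx = -2·1 + ½·-7·1² = -5.5 cm; v ends -9 cm/s.
1–4 s: v starts -9 cm/s; Δx = -9·3 + ½·6·3² = 0 cm; v ends 9 cm/s.
4–8 s: v starts 9 cm/s; Δx = 9·4 + ½·4·4² = 68 cm; v ends 25 cm/s.
8–10 s: v starts 25 cm/s; Δx = 25·2 + ½·3·2² = 56 cm; v ends 31 cm/s.
x(10) = 2 + Σ Δx = 120.5 cm.

120.5 cm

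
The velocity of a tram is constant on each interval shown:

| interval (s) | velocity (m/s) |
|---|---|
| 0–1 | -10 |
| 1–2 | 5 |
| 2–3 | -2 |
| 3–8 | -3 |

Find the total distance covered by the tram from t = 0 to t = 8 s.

32 m

Total distance travelled is ∫|v| dt — sum the magnitudes of each area piece.
0–1 s: |-10| × 1 = 10 m
1–2 s: |5| × 1 = 5 m
2–3 s: |-2| × 1 = 2 m
3–8 s: |-3| × 5 = 15 m
Total distance = 32 m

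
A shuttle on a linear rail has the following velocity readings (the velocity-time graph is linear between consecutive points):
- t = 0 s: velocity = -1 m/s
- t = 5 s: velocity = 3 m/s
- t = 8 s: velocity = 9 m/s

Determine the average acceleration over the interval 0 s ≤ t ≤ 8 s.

Average acceleration = Δv/Δt = (9 − -1)/(8 − 0) = 1.25 m/s².

1.25 m/s²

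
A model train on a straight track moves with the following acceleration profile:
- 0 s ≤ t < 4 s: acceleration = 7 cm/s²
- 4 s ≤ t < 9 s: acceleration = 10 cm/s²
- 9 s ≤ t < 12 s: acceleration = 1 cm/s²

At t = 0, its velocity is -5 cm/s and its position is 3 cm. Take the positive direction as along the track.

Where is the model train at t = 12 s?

On each constant-a segment, Δv = aΔt and Δx = v₀Δt + ½aΔt²; chain segment to segment.
0–4 s: v starts -5 cm/s; Δx = -5·4 + ½·7·4² = 36 cm; v ends 23 cm/s.
4–9 s: v starts 23 cm/s; Δx = 23·5 + ½·10·5² = 240 cm; v ends 73 cm/s.
9–12 s: v starts 73 cm/s; Δx = 73·3 + ½·1·3² = 223.5 cm; v ends 76 cm/s.
x(12) = 3 + Σ Δx = 502.5 cm.

502.5 cm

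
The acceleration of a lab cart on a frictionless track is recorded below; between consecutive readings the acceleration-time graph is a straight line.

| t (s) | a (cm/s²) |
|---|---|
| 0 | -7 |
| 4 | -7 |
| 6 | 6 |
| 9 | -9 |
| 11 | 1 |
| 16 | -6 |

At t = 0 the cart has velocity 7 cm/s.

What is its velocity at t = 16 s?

-47 cm/s

Δv equals the area under the a-t graph; then v = v₀ + Δv.
0–4 s: -7 × 4 = -28 cm/s
4–6 s: ½(-7 + 6)(2) = -1 cm/s
6–9 s: ½(6 + -9)(3) = -4.5 cm/s
9–11 s: ½(-9 + 1)(2) = -8 cm/s
11–16 s: ½(1 + -6)(5) = -12.5 cm/s
Δv = -54 cm/s, so v(16) = 7 + (-54) = -47 cm/s.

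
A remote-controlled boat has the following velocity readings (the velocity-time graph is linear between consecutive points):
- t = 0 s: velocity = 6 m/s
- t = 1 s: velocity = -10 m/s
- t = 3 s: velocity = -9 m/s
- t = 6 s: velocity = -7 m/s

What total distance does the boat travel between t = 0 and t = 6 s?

47.25 m

Distance (not displacement) is the total path length: add the absolute areas under v-t.
0–1 s: v = 0 at t = 0.375 s; triangle areas 1.125 + 3.125 = 4.25 m
1–3 s: |½(-10 + -9)(2)| = 19 m
3–6 s: |½(-9 + -7)(3)| = 24 m
Total distance = 47.25 m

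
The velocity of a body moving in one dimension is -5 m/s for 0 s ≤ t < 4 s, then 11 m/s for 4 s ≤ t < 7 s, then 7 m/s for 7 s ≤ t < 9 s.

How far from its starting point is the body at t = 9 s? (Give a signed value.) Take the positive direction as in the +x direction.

Displacement is the signed area under the v-t curve.
0–4 s: -5 × 4 = -20 m
4–7 s: 11 × 3 = 33 m
7–9 s: 7 × 2 = 14 m
Net displacement = 27 m

27 m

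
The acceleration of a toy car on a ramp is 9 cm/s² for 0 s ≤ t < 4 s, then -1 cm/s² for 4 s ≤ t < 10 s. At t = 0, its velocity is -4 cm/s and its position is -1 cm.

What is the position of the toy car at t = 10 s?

On each constant-a segment, Δv = aΔt and Δx = v₀Δt + ½aΔt²; chain segment to segment.
0–4 s: v starts -4 cm/s; Δx = -4·4 + ½·9·4² = 56 cm; v ends 32 cm/s.
4–10 s: v starts 32 cm/s; Δx = 32·6 + ½·-1·6² = 174 cm; v ends 26 cm/s.
x(10) = -1 + Σ Δx = 229 cm.

229 cm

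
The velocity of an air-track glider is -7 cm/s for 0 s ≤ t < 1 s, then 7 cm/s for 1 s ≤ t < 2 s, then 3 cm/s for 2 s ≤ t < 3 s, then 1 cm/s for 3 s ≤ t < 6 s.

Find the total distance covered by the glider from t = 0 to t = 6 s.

20 cm

Total distance travelled is ∫|v| dt — sum the magnitudes of each area piece.
0–1 s: |-7| × 1 = 7 cm
1–2 s: |7| × 1 = 7 cm
2–3 s: |3| × 1 = 3 cm
3–6 s: |1| × 3 = 3 cm
Total distance = 20 cm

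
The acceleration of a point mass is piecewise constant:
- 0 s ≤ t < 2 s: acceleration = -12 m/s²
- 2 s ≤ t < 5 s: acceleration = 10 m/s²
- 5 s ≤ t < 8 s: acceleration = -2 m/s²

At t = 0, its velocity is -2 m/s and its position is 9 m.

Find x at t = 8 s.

On each constant-a segment, Δv = aΔt and Δx = v₀Δt + ½aΔt²; chain segment to segment.
0–2 s: v starts -2 m/s; Δx = -2·2 + ½·-12·2² = -28 m; v ends -26 m/s.
2–5 s: v starts -26 m/s; Δx = -26·3 + ½·10·3² = -33 m; v ends 4 m/s.
5–8 s: v starts 4 m/s; Δx = 4·3 + ½·-2·3² = 3 m; v ends -2 m/s.
x(8) = 9 + Σ Δx = -49 m.

-49 m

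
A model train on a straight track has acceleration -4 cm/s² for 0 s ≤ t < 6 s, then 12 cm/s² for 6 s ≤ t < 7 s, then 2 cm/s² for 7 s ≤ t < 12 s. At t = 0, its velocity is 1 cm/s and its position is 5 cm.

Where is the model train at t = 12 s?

-108 cm

On each constant-a segment, Δv = aΔt and Δx = v₀Δt + ½aΔt²; chain segment to segment.
0–6 s: v starts 1 cm/s; Δx = 1·6 + ½·-4·6² = -66 cm; v ends -23 cm/s.
6–7 s: v starts -23 cm/s; Δx = -23·1 + ½·12·1² = -17 cm; v ends -11 cm/s.
7–12 s: v starts -11 cm/s; Δx = -11·5 + ½·2·5² = -30 cm; v ends -1 cm/s.
x(12) = 5 + Σ Δx = -108 cm.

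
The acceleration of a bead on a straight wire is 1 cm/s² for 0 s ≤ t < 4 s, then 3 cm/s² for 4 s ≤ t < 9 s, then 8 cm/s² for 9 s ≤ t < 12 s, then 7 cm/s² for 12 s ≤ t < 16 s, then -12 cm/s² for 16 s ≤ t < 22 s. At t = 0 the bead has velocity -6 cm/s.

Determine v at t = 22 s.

Δv equals the area under the a-t graph; then v = v₀ + Δv.
0–4 s: 1 × 4 = 4 cm/s
4–9 s: 3 × 5 = 15 cm/s
9–12 s: 8 × 3 = 24 cm/s
12–16 s: 7 × 4 = 28 cm/s
16–22 s: -12 × 6 = -72 cm/s
Δv = -1 cm/s, so v(22) = -6 + (-1) = -7 cm/s.

-7 cm/s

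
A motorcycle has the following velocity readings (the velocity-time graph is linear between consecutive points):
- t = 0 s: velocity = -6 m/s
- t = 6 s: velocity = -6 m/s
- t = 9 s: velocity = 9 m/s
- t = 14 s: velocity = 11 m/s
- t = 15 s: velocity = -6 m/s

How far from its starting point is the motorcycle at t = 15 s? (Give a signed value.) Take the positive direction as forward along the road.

21 m

Displacement is the signed area under the v-t curve.
0–6 s: -6 × 6 = -36 m
6–9 s: ½(-6 + 9)(3) = 4.5 m
9–14 s: ½(9 + 11)(5) = 50 m
14–15 s: ½(11 + -6)(1) = 2.5 m
Net displacement = 21 m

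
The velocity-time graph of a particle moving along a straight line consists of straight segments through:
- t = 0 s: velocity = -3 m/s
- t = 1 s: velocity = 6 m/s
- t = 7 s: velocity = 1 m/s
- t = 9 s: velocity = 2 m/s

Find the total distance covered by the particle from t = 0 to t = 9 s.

Total distance travelled is ∫|v| dt — sum the magnitudes of each area piece.
0–1 s: v = 0 at t = 1/3 s; triangle areas 0.5 + 2 = 2.5 m
1–7 s: |½(6 + 1)(6)| = 21 m
7–9 s: |½(1 + 2)(2)| = 3 m
Total distance = 26.5 m

26.5 m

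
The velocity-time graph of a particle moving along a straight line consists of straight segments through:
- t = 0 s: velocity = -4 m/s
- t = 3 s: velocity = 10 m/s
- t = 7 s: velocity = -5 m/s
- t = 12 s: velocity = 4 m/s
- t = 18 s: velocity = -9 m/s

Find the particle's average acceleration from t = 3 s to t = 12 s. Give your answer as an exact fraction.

-2/3 m/s²

Average acceleration = Δv/Δt = (4 − 10)/(12 − 3) = -2/3 m/s².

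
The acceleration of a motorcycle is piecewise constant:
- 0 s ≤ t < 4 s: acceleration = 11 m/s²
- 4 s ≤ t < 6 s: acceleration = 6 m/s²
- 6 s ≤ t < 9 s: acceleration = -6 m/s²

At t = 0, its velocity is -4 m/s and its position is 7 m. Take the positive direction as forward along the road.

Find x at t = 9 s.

On each constant-a segment, Δv = aΔt and Δx = v₀Δt + ½aΔt²; chain segment to segment.
0–4 s: v starts -4 m/s; Δx = -4·4 + ½·11·4² = 72 m; v ends 40 m/s.
4–6 s: v starts 40 m/s; Δx = 40·2 + ½·6·2² = 92 m; v ends 52 m/s.
6–9 s: v starts 52 m/s; Δx = 52·3 + ½·-6·3² = 129 m; v ends 34 m/s.
x(9) = 7 + Σ Δx = 300 m.

300 m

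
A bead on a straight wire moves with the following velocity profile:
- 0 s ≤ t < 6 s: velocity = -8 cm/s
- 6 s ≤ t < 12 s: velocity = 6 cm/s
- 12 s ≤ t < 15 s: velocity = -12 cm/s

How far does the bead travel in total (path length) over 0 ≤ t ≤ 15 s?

120 cm

Total distance travelled is ∫|v| dt — sum the magnitudes of each area piece.
0–6 s: |-8| × 6 = 48 cm
6–12 s: |6| × 6 = 36 cm
12–15 s: |-12| × 3 = 36 cm
Total distance = 120 cm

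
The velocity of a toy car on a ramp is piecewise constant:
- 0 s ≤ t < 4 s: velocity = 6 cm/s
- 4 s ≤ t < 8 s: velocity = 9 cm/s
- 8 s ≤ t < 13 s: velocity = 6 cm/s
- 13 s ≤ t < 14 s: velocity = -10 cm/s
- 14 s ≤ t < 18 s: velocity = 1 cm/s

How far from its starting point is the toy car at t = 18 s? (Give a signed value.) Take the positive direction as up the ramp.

Net displacement equals the area under the velocity-time graph (areas below the axis count negative).
0–4 s: 6 × 4 = 24 cm
4–8 s: 9 × 4 = 36 cm
8–13 s: 6 × 5 = 30 cm
13–14 s: -10 × 1 = -10 cm
14–18 s: 1 × 4 = 4 cm
Net displacement = 84 cm

84 cm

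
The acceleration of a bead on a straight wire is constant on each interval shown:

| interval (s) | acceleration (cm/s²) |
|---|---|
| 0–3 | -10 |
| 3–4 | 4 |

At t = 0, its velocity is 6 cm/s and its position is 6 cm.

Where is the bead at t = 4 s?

On each constant-a segment, Δv = aΔt and Δx = v₀Δt + ½aΔt²; chain segment to segment.
0–3 s: v starts 6 cm/s; Δx = 6·3 + ½·-10·3² = -27 cm; v ends -24 cm/s.
3–4 s: v starts -24 cm/s; Δx = -24·1 + ½·4·1² = -22 cm; v ends -20 cm/s.
x(4) = 6 + Σ Δx = -43 cm.

-43 cm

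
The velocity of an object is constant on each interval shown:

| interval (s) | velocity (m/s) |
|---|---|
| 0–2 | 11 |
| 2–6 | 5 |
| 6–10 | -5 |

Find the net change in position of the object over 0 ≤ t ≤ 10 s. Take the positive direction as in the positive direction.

Net displacement equals the area under the velocity-time graph (areas below the axis count negative).
0–2 s: 11 × 2 = 22 m
2–6 s: 5 × 4 = 20 m
6–10 s: -5 × 4 = -20 m
Net displacement = 22 m

22 m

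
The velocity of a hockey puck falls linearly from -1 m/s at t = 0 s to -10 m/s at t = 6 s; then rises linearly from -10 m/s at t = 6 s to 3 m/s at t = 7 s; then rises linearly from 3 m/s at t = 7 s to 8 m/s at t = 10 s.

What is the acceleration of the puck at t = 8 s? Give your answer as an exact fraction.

Acceleration is the slope of the v-t graph on 7–10 s: (8 − 3)/(10 − 7) = 5/3 m/s².

5/3 m/s²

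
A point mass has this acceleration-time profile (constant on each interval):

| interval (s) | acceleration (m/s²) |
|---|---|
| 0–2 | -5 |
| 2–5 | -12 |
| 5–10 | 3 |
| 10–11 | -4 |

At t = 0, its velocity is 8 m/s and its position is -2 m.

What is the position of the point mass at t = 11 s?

-233.5 m

On each constant-a segment, Δv = aΔt and Δx = v₀Δt + ½aΔt²; chain segment to segment.
0–2 s: v starts 8 m/s; Δx = 8·2 + ½·-5·2² = 6 m; v ends -2 m/s.
2–5 s: v starts -2 m/s; Δx = -2·3 + ½·-12·3² = -60 m; v ends -38 m/s.
5–10 s: v starts -38 m/s; Δx = -38·5 + ½·3·5² = -152.5 m; v ends -23 m/s.
10–11 s: v starts -23 m/s; Δx = -23·1 + ½·-4·1² = -25 m; v ends -27 m/s.
x(11) = -2 + Σ Δx = -233.5 m.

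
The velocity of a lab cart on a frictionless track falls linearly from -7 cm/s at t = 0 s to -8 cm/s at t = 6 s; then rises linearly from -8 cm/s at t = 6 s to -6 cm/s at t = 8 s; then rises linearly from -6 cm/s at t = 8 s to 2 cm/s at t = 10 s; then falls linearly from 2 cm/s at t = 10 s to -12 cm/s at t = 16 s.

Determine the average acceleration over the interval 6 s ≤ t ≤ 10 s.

2.5 cm/s²

Average acceleration = Δv/Δt = (2 − -8)/(10 − 6) = 2.5 cm/s².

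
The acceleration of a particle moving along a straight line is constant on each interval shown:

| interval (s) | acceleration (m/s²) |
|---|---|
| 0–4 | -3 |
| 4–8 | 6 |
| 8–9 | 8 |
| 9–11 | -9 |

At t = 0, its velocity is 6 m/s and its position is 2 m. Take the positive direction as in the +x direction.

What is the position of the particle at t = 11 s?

On each constant-a segment, Δv = aΔt and Δx = v₀Δt + ½aΔt²; chain segment to segment.
0–4 s: v starts 6 m/s; Δx = 6·4 + ½·-3·4² = 0 m; v ends -6 m/s.
4–8 s: v starts -6 m/s; Δx = -6·4 + ½·6·4² = 24 m; v ends 18 m/s.
8–9 s: v starts 18 m/s; Δx = 18·1 + ½·8·1² = 22 m; v ends 26 m/s.
9–11 s: v starts 26 m/s; Δx = 26·2 + ½·-9·2² = 34 m; v ends 8 m/s.
x(11) = 2 + Σ Δx = 82 m.

82 m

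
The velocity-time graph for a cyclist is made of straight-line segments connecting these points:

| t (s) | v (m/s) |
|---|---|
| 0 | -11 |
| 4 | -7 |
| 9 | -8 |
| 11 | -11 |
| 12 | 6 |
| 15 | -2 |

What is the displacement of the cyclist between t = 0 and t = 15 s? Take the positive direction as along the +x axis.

-89 m

Displacement is the signed area under the v-t curve.
0–4 s: ½(-11 + -7)(4) = -36 m
4–9 s: ½(-7 + -8)(5) = -37.5 m
9–11 s: ½(-8 + -11)(2) = -19 m
11–12 s: ½(-11 + 6)(1) = -2.5 m
12–15 s: ½(6 + -2)(3) = 6 m
Net displacement = -89 m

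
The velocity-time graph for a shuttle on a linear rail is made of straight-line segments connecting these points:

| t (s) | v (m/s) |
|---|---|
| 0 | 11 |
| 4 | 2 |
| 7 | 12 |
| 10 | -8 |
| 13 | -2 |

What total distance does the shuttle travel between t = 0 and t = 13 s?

Total distance travelled is ∫|v| dt — sum the magnitudes of each area piece.
0–4 s: |½(11 + 2)(4)| = 26 m
4–7 s: |½(2 + 12)(3)| = 21 m
7–10 s: v = 0 at t = 8.8 s; triangle areas 10.8 + 4.8 = 15.6 m
10–13 s: |½(-8 + -2)(3)| = 15 m
Total distance = 77.6 m

77.6 m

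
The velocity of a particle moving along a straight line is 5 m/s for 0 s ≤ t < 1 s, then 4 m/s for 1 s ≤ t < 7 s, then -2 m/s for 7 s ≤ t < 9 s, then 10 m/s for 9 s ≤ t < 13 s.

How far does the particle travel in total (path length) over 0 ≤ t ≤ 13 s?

Distance (not displacement) is the total path length: add the absolute areas under v-t.
0–1 s: |5| × 1 = 5 m
1–7 s: |4| × 6 = 24 m
7–9 s: |-2| × 2 = 4 m
9–13 s: |10| × 4 = 40 m
Total distance = 73 m

73 m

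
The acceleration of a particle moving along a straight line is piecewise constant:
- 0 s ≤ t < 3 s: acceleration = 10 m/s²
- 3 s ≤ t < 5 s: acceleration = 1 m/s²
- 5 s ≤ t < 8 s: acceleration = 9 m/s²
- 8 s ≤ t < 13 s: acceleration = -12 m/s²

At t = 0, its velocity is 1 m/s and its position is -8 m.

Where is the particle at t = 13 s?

On each constant-a segment, Δv = aΔt and Δx = v₀Δt + ½aΔt²; chain segment to segment.
0–3 s: v starts 1 m/s; Δx = 1·3 + ½·10·3² = 48 m; v ends 31 m/s.
3–5 s: v starts 31 m/s; Δx = 31·2 + ½·1·2² = 64 m; v ends 33 m/s.
5–8 s: v starts 33 m/s; Δx = 33·3 + ½·9·3² = 139.5 m; v ends 60 m/s.
8–13 s: v starts 60 m/s; Δx = 60·5 + ½·-12·5² = 150 m; v ends 0 m/s.
x(13) = -8 + Σ Δx = 393.5 m.

393.5 m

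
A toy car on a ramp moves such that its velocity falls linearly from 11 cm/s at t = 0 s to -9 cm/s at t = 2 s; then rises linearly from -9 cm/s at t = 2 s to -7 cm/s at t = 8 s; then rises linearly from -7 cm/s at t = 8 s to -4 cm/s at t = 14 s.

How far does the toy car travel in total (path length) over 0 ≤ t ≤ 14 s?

91.1 cm

Distance (not displacement) is the total path length: add the absolute areas under v-t.
0–2 s: v = 0 at t = 1.1 s; triangle areas 6.05 + 4.05 = 10.1 cm
2–8 s: |½(-9 + -7)(6)| = 48 cm
8–14 s: |½(-7 + -4)(6)| = 33 cm
Total distance = 91.1 cm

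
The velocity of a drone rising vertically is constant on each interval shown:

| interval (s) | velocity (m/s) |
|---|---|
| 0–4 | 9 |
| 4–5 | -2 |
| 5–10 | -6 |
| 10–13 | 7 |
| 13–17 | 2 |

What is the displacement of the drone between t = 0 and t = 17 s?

33 m

Displacement is the signed area under the v-t curve.
0–4 s: 9 × 4 = 36 m
4–5 s: -2 × 1 = -2 m
5–10 s: -6 × 5 = -30 m
10–13 s: 7 × 3 = 21 m
13–17 s: 2 × 4 = 8 m
Net displacement = 33 m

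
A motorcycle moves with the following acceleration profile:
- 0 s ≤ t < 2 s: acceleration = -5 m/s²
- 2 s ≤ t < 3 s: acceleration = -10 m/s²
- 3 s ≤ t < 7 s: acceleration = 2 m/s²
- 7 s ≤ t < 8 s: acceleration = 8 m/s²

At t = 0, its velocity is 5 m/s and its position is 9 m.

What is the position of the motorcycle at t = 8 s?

On each constant-a segment, Δv = aΔt and Δx = v₀Δt + ½aΔt²; chain segment to segment.
0–2 s: v starts 5 m/s; Δx = 5·2 + ½·-5·2² = 0 m; v ends -5 m/s.
2–3 s: v starts -5 m/s; Δx = -5·1 + ½·-10·1² = -10 m; v ends -15 m/s.
3–7 s: v starts -15 m/s; Δx = -15·4 + ½·2·4² = -44 m; v ends -7 m/s.
7–8 s: v starts -7 m/s; Δx = -7·1 + ½·8·1² = -3 m; v ends 1 m/s.
x(8) = 9 + Σ Δx = -48 m.

-48 m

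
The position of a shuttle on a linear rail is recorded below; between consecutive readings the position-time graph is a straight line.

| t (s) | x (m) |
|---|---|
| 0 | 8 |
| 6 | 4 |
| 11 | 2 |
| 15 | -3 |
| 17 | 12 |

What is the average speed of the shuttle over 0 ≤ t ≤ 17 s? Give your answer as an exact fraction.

Average speed = (total path length)/(elapsed time); on a piecewise-linear x-t graph the path length is Σ|Δx|.
0–6 s: |Δx| = |4 − 8| = 4 m
6–11 s: |Δx| = |2 − 4| = 2 m
11–15 s: |Δx| = |-3 − 2| = 5 m
15–17 s: |Δx| = |12 − -3| = 15 m
Total path = 26 m; average speed = 26/17 = 26/17 m/s.

26/17 m/s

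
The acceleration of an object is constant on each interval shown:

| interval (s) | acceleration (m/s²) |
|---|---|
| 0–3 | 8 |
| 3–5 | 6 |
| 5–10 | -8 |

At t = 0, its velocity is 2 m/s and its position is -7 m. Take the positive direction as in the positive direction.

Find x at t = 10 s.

189 m

On each constant-a segment, Δv = aΔt and Δx = v₀Δt + ½aΔt²; chain segment to segment.
0–3 s: v starts 2 m/s; Δx = 2·3 + ½·8·3² = 42 m; v ends 26 m/s.
3–5 s: v starts 26 m/s; Δx = 26·2 + ½·6·2² = 64 m; v ends 38 m/s.
5–10 s: v starts 38 m/s; Δx = 38·5 + ½·-8·5² = 90 m; v ends -2 m/s.
x(10) = -7 + Σ Δx = 189 m.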